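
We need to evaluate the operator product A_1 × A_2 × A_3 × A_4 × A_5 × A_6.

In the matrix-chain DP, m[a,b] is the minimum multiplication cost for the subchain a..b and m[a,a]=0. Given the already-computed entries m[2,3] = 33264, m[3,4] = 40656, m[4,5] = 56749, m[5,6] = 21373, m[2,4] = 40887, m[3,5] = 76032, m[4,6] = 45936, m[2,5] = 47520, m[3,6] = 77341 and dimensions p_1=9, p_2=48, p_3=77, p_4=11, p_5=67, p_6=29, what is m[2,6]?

m[2,6] = min over k∈[2,5] of m[2,k]+m[k+1,6]+p_{1}·p_k·p_{6}.
k=2: 0 + 77341 + 9·48·29 = 89869; k=3: 33264 + 45936 + 9·77·29 = 99297; k=4: 40887 + 21373 + 9·11·29 = 65131; k=5: 47520 + 0 + 9·67·29 = 65007.
Minimum: 65007 at k=5.

65007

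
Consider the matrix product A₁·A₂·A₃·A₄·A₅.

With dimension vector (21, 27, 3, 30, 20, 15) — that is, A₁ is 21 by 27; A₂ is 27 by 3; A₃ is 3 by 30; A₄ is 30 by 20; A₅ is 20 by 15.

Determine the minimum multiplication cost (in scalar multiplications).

5346

Adjacent pairs: A₁A₂ = 21·27·3 = 1701; A₂A₃ = 27·3·30 = 2430; A₃A₄ = 3·30·20 = 1800; A₄A₅ = 30·20·15 = 9000.
Length 3: A₁..A₃: k=1: 0+2430+21·27·30=19440; k=2: 1701+0+21·3·30=3591 → min 3591 | A₂..A₄: k=2: 0+1800+27·3·20=3420; k=3: 2430+0+27·30·20=18630 → min 3420 | A₃..A₅: k=3: 0+9000+3·30·15=10350; k=4: 1800+0+3·20·15=2700 → min 2700.
Length 4: A₁..A₄: k=1: 0+3420+21·27·20=14760; k=2: 1701+1800+21·3·20=4761; k=3: 3591+0+21·30·20=16191 → min 4761 | A₂..A₅: k=2: 0+2700+27·3·15=3915; k=3: 2430+9000+27·30·15=23580; k=4: 3420+0+27·20·15=11520 → min 3915.
Length 5: A₁..A₅: k=1: 0+3915+21·27·15=12420; k=2: 1701+2700+21·3·15=5346; k=3: 3591+9000+21·30·15=22041; k=4: 4761+0+21·20·15=11061 → min 5346.
Optimal order: ((A₁·A₂)·((A₃·A₄)·A₅)) with cost 5346.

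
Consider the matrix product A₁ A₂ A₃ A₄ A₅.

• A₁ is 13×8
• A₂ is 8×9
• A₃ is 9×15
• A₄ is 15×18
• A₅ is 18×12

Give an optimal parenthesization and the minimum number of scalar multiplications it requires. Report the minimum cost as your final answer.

Adjacent pairs: A₁A₂ = 13·8·9 = 936; A₂A₃ = 8·9·15 = 1080; A₃A₄ = 9·15·18 = 2430; A₄A₅ = 15·18·12 = 3240.
Length 3: A₁..A₃: k=1: 0+1080+13·8·15=2640; k=2: 936+0+13·9·15=2691 → min 2640 | A₂..A₄: k=2: 0+2430+8·9·18=3726; k=3: 1080+0+8·15·18=3240 → min 3240 | A₃..A₅: k=3: 0+3240+9·15·12=4860; k=4: 2430+0+9·18·12=4374 → min 4374.
Length 4: A₁..A₄: k=1: 0+3240+13·8·18=5112; k=2: 936+2430+13·9·18=5472; k=3: 2640+0+13·15·18=6150 → min 5112 | A₂..A₅: k=2: 0+4374+8·9·12=5238; k=3: 1080+3240+8·15·12=5760; k=4: 3240+0+8·18·12=4968 → min 4968.
Length 5: A₁..A₅: k=1: 0+4968+13·8·12=6216; k=2: 936+4374+13·9·12=6714; k=3: 2640+3240+13·15·12=8220; k=4: 5112+0+13·18·12=7920 → min 6216.
Optimal parenthesization: (A₁ (((A₂ A₃) A₄) A₅)) with cost 6216.

6216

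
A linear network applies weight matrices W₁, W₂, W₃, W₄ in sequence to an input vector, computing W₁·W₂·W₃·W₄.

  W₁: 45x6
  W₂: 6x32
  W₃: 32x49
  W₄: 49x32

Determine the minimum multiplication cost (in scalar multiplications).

Adjacent pairs: W₁W₂ = 45·6·32 = 8640; W₂W₃ = 6·32·49 = 9408; W₃W₄ = 32·49·32 = 50176.
Length 3: W₁..W₃: k=1: 0+9408+45·6·49=22638; k=2: 8640+0+45·32·49=79200 → min 22638 | W₂..W₄: k=2: 0+50176+6·32·32=56320; k=3: 9408+0+6·49·32=18816 → min 18816.
Length 4: W₁..W₄: k=1: 0+18816+45·6·32=27456; k=2: 8640+50176+45·32·32=104896; k=3: 22638+0+45·49·32=93198 → min 27456.
Optimal order: (W₁·((W₂·W₃)·W₄)) with cost 27456.

27456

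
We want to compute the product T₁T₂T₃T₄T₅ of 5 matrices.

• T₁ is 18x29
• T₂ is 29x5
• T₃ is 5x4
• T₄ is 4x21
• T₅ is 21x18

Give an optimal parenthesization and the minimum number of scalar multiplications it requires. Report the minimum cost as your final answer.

5476

Adjacent pairs: T₁T₂ = 18·29·5 = 2610; T₂T₃ = 29·5·4 = 580; T₃T₄ = 5·4·21 = 420; T₄T₅ = 4·21·18 = 1512.
Length 3: T₁..T₃: k=1: 0+580+18·29·4=2668; k=2: 2610+0+18·5·4=2970 → min 2668 | T₂..T₄: k=2: 0+420+29·5·21=3465; k=3: 580+0+29·4·21=3016 → min 3016 | T₃..T₅: k=3: 0+1512+5·4·18=1872; k=4: 420+0+5·21·18=2310 → min 1872.
Length 4: T₁..T₄: k=1: 0+3016+18·29·21=13978; k=2: 2610+420+18·5·21=4920; k=3: 2668+0+18·4·21=4180 → min 4180 | T₂..T₅: k=2: 0+1872+29·5·18=4482; k=3: 580+1512+29·4·18=4180; k=4: 3016+0+29·21·18=13978 → min 4180.
Length 5: T₁..T₅: k=1: 0+4180+18·29·18=13576; k=2: 2610+1872+18·5·18=6102; k=3: 2668+1512+18·4·18=5476; k=4: 4180+0+18·21·18=10984 → min 5476.
Optimal parenthesization: ((T₁(T₂T₃))(T₄T₅)) with cost 5476.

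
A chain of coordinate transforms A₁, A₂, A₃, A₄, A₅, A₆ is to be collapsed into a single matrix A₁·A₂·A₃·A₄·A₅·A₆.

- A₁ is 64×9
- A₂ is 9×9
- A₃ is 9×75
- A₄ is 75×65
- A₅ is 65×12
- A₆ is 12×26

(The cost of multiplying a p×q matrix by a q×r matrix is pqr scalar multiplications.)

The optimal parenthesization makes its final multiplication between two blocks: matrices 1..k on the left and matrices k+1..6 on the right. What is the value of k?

Adjacent pairs: A₁A₂ = 64·9·9 = 5184; A₂A₃ = 9·9·75 = 6075; A₃A₄ = 9·75·65 = 43875; A₄A₅ = 75·65·12 = 58500; A₅A₆ = 65·12·26 = 20280.
Length 3: A₁..A₃: k=1: 0+6075+64·9·75=49275; k=2: 5184+0+64·9·75=48384 → min 48384 | A₂..A₄: k=2: 0+43875+9·9·65=49140; k=3: 6075+0+9·75·65=49950 → min 49140 | A₃..A₅: k=3: 0+58500+9·75·12=66600; k=4: 43875+0+9·65·12=50895 → min 50895 | A₄..A₆: k=4: 0+20280+75·65·26=147030; k=5: 58500+0+75·12·26=81900 → min 81900.
Length 4: A₁..A₄: k=1: 0+49140+64·9·65=86580; k=2: 5184+43875+64·9·65=86499; k=3: 48384+0+64·75·65=360384 → min 86499 | A₂..A₅: k=2: 0+50895+9·9·12=51867; k=3: 6075+58500+9·75·12=72675; k=4: 49140+0+9·65·12=56160 → min 51867 | A₃..A₆: k=3: 0+81900+9·75·26=99450; k=4: 43875+20280+9·65·26=79365; k=5: 50895+0+9·12·26=53703 → min 53703.
Length 5: A₁..A₅: k=1: 0+51867+64·9·12=58779; k=2: 5184+50895+64·9·12=62991; k=3: 48384+58500+64·75·12=164484; k=4: 86499+0+64·65·12=136419 → min 58779 | A₂..A₆: k=2: 0+53703+9·9·26=55809; k=3: 6075+81900+9·75·26=105525; k=4: 49140+20280+9·65·26=84630; k=5: 51867+0+9·12·26=54675 → min 54675.
Top-level splits: k=1: (A₁..A₁)·(A₂..A₆) → 0+54675+64·9·26 = 69651; k=2: (A₁..A₂)·(A₃..A₆) → 5184+53703+64·9·26 = 73863; k=3: (A₁..A₃)·(A₄..A₆) → 48384+81900+64·75·26 = 255084; k=4: (A₁..A₄)·(A₅..A₆) → 86499+20280+64·65·26 = 214939; k=5: (A₁..A₅)·(A₆..A₆) → 58779+0+64·12·26 = 78747.
Best split is after A₁, i.e. k = 1.

1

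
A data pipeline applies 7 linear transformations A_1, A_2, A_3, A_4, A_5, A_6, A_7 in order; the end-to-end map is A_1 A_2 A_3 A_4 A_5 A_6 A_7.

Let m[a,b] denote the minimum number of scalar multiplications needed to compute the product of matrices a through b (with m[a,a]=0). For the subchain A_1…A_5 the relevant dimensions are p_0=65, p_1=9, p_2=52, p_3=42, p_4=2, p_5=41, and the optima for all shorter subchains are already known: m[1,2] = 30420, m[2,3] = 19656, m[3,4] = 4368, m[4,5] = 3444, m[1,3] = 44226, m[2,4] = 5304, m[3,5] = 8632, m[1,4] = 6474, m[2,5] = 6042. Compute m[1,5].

m[1,5] = min over k∈[1,4] of m[1,k]+m[k+1,5]+p_{0}·p_k·p_{5}.
k=1: 0 + 6042 + 65·9·41 = 30027; k=2: 30420 + 8632 + 65·52·41 = 177632; k=3: 44226 + 3444 + 65·42·41 = 159600; k=4: 6474 + 0 + 65·2·41 = 11804.
Minimum: 11804 at k=4.

11804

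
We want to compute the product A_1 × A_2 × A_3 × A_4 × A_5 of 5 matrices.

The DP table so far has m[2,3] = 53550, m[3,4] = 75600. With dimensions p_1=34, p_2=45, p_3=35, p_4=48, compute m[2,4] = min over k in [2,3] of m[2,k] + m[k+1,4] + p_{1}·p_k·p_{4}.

110670

m[2,4] = min over k∈[2,3] of m[2,k]+m[k+1,4]+p_{1}·p_k·p_{4}.
k=2: 0 + 75600 + 34·45·48 = 149040; k=3: 53550 + 0 + 34·35·48 = 110670.
Minimum: 110670 at k=3.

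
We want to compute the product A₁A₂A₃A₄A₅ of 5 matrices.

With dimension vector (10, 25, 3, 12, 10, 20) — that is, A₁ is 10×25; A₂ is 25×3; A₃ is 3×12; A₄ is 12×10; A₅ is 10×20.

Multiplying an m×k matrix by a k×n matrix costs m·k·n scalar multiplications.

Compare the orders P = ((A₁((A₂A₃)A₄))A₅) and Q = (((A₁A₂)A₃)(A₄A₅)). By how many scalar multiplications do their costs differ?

Order P = ((A₁((A₂A₃)A₄))A₅): (A₂A₃): 25×3 by 3×12 → 25×12, cost 25·3·12 = 900; ((A₂A₃)A₄): 25×12 by 12×10 → 25×10, cost 25·12·10 = 3000; cumulative 3900; (A₁((A₂A₃)A₄)): 10×25 by 25×10 → 10×10, cost 10·25·10 = 2500; cumulative 6400; ((A₁((A₂A₃)A₄))A₅): 10×10 by 10×20 → 10×20, cost 10·10·20 = 2000; cumulative 8400. Total 8400.
Order Q = (((A₁A₂)A₃)(A₄A₅)): (A₁A₂): 10×25 by 25×3 → 10×3, cost 10·25·3 = 750; ((A₁A₂)A₃): 10×3 by 3×12 → 10×12, cost 10·3·12 = 360; cumulative 1110; (A₄A₅): 12×10 by 10×20 → 12×20, cost 12·10·20 = 2400; (((A₁A₂)A₃)(A₄A₅)): 10×12 by 12×20 → 10×20, cost 10·12·20 = 2400; cumulative 5910. Total 5910.
Difference: |8400 − 5910| = 2490.

2490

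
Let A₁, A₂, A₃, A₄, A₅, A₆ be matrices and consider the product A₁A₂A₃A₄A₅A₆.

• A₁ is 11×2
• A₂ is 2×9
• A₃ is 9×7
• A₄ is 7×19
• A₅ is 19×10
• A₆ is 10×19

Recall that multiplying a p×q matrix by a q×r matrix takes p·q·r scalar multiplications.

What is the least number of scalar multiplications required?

1570

Adjacent pairs: A₁A₂ = 11·2·9 = 198; A₂A₃ = 2·9·7 = 126; A₃A₄ = 9·7·19 = 1197; A₄A₅ = 7·19·10 = 1330; A₅A₆ = 19·10·19 = 3610.
Length 3: A₁..A₃: k=1: 0+126+11·2·7=280; k=2: 198+0+11·9·7=891 → min 280 | A₂..A₄: k=2: 0+1197+2·9·19=1539; k=3: 126+0+2·7·19=392 → min 392 | A₃..A₅: k=3: 0+1330+9·7·10=1960; k=4: 1197+0+9·19·10=2907 → min 1960 | A₄..A₆: k=4: 0+3610+7·19·19=6137; k=5: 1330+0+7·10·19=2660 → min 2660.
Length 4: A₁..A₄: k=1: 0+392+11·2·19=810; k=2: 198+1197+11·9·19=3276; k=3: 280+0+11·7·19=1743 → min 810 | A₂..A₅: k=2: 0+1960+2·9·10=2140; k=3: 126+1330+2·7·10=1596; k=4: 392+0+2·19·10=772 → min 772 | A₃..A₆: k=3: 0+2660+9·7·19=3857; k=4: 1197+3610+9·19·19=8056; k=5: 1960+0+9·10·19=3670 → min 3670.
Length 5: A₁..A₅: k=1: 0+772+11·2·10=992; k=2: 198+1960+11·9·10=3148; k=3: 280+1330+11·7·10=2380; k=4: 810+0+11·19·10=2900 → min 992 | A₂..A₆: k=2: 0+3670+2·9·19=4012; k=3: 126+2660+2·7·19=3052; k=4: 392+3610+2·19·19=4724; k=5: 772+0+2·10·19=1152 → min 1152.
Length 6: A₁..A₆: k=1: 0+1152+11·2·19=1570; k=2: 198+3670+11·9·19=5749; k=3: 280+2660+11·7·19=4403; k=4: 810+3610+11·19·19=8391; k=5: 992+0+11·10·19=3082 → min 1570.
Optimal order: (A₁((((A₂A₃)A₄)A₅)A₆)) with cost 1570.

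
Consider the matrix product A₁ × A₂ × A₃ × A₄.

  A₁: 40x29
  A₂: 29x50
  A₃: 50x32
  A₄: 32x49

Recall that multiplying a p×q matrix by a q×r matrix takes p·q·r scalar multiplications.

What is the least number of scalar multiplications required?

Adjacent pairs: A₁A₂ = 40·29·50 = 58000; A₂A₃ = 29·50·32 = 46400; A₃A₄ = 50·32·49 = 78400.
Length 3: A₁..A₃: k=1: 0+46400+40·29·32=83520; k=2: 58000+0+40·50·32=122000 → min 83520 | A₂..A₄: k=2: 0+78400+29·50·49=149450; k=3: 46400+0+29·32·49=91872 → min 91872.
Length 4: A₁..A₄: k=1: 0+91872+40·29·49=148712; k=2: 58000+78400+40·50·49=234400; k=3: 83520+0+40·32·49=146240 → min 146240.
Optimal order: ((A₁ × (A₂ × A₃)) × A₄) with cost 146240.

146240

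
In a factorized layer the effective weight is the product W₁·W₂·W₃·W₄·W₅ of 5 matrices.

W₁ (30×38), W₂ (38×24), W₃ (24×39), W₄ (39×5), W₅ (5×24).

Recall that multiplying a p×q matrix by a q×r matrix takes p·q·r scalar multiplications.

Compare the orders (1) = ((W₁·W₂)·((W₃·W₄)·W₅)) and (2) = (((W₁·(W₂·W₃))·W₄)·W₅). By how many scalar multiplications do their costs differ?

37278

Order (1) = ((W₁·W₂)·((W₃·W₄)·W₅)): (W₁·W₂): 30×38 by 38×24 → 30×24, cost 30·38·24 = 27360; (W₃·W₄): 24×39 by 39×5 → 24×5, cost 24·39·5 = 4680; ((W₃·W₄)·W₅): 24×5 by 5×24 → 24×24, cost 24·5·24 = 2880; cumulative 7560; ((W₁·W₂)·((W₃·W₄)·W₅)): 30×24 by 24×24 → 30×24, cost 30·24·24 = 17280; cumulative 52200. Total 52200.
Order (2) = (((W₁·(W₂·W₃))·W₄)·W₅): (W₂·W₃): 38×24 by 24×39 → 38×39, cost 38·24·39 = 35568; (W₁·(W₂·W₃)): 30×38 by 38×39 → 30×39, cost 30·38·39 = 44460; cumulative 80028; ((W₁·(W₂·W₃))·W₄): 30×39 by 39×5 → 30×5, cost 30·39·5 = 5850; cumulative 85878; (((W₁·(W₂·W₃))·W₄)·W₅): 30×5 by 5×24 → 30×24, cost 30·5·24 = 3600; cumulative 89478. Total 89478.
Difference: |52200 − 89478| = 37278.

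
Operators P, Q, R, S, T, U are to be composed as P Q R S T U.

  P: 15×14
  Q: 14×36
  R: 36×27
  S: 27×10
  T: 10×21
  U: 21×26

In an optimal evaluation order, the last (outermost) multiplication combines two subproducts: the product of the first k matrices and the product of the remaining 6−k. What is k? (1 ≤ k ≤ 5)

Adjacent pairs: PQ = 15·14·36 = 7560; QR = 14·36·27 = 13608; RS = 36·27·10 = 9720; ST = 27·10·21 = 5670; TU = 10·21·26 = 5460.
Length 3: P..R: k=1: 0+13608+15·14·27=19278; k=2: 7560+0+15·36·27=22140 → min 19278 | Q..S: k=2: 0+9720+14·36·10=14760; k=3: 13608+0+14·27·10=17388 → min 14760 | R..T: k=3: 0+5670+36·27·21=26082; k=4: 9720+0+36·10·21=17280 → min 17280 | S..U: k=4: 0+5460+27·10·26=12480; k=5: 5670+0+27·21·26=20412 → min 12480.
Length 4: P..S: k=1: 0+14760+15·14·10=16860; k=2: 7560+9720+15·36·10=22680; k=3: 19278+0+15·27·10=23328 → min 16860 | Q..T: k=2: 0+17280+14·36·21=27864; k=3: 13608+5670+14·27·21=27216; k=4: 14760+0+14·10·21=17700 → min 17700 | R..U: k=3: 0+12480+36·27·26=37752; k=4: 9720+5460+36·10·26=24540; k=5: 17280+0+36·21·26=36936 → min 24540.
Length 5: P..T: k=1: 0+17700+15·14·21=22110; k=2: 7560+17280+15·36·21=36180; k=3: 19278+5670+15·27·21=33453; k=4: 16860+0+15·10·21=20010 → min 20010 | Q..U: k=2: 0+24540+14·36·26=37644; k=3: 13608+12480+14·27·26=35916; k=4: 14760+5460+14·10·26=23860; k=5: 17700+0+14·21·26=25344 → min 23860.
Top-level splits: k=1: (P..P)·(Q..U) → 0+23860+15·14·26 = 29320; k=2: (P..Q)·(R..U) → 7560+24540+15·36·26 = 46140; k=3: (P..R)·(S..U) → 19278+12480+15·27·26 = 42288; k=4: (P..S)·(T..U) → 16860+5460+15·10·26 = 26220; k=5: (P..T)·(U..U) → 20010+0+15·21·26 = 28200.
Best split is after S, i.e. k = 4.

4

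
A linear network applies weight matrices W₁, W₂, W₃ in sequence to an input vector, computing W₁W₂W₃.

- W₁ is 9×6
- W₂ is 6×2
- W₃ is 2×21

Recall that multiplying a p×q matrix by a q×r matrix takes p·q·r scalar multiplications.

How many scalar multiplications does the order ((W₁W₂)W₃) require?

486

(W₁W₂): 9×6 by 6×2 → 9×2, cost 9·6·2 = 108
((W₁W₂)W₃): 9×2 by 2×21 → 9×21, cost 9·2·21 = 378; cumulative 486
Total: 486 scalar multiplications.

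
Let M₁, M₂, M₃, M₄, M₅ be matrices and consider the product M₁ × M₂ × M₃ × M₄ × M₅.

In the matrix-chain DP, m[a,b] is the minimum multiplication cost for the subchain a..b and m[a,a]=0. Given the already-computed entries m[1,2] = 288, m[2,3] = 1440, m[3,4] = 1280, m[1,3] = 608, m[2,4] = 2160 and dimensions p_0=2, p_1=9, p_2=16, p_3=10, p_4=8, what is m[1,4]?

m[1,4] = min over k∈[1,3] of m[1,k]+m[k+1,4]+p_{0}·p_k·p_{4}.
k=1: 0 + 2160 + 2·9·8 = 2304; k=2: 288 + 1280 + 2·16·8 = 1824; k=3: 608 + 0 + 2·10·8 = 768.
Minimum: 768 at k=3.

768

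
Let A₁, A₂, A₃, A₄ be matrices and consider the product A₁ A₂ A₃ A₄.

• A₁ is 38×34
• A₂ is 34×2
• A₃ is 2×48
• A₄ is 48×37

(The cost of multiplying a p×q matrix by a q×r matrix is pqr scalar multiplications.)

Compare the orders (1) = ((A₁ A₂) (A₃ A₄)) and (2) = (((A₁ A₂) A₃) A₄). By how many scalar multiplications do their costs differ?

64772

Order (1) = ((A₁ A₂) (A₃ A₄)): (A₁ A₂): 38×34 by 34×2 → 38×2, cost 38·34·2 = 2584; (A₃ A₄): 2×48 by 48×37 → 2×37, cost 2·48·37 = 3552; ((A₁ A₂) (A₃ A₄)): 38×2 by 2×37 → 38×37, cost 38·2·37 = 2812; cumulative 8948. Total 8948.
Order (2) = (((A₁ A₂) A₃) A₄): (A₁ A₂): 38×34 by 34×2 → 38×2, cost 38·34·2 = 2584; ((A₁ A₂) A₃): 38×2 by 2×48 → 38×48, cost 38·2·48 = 3648; cumulative 6232; (((A₁ A₂) A₃) A₄): 38×48 by 48×37 → 38×37, cost 38·48·37 = 67488; cumulative 73720. Total 73720.
Difference: |8948 − 73720| = 64772.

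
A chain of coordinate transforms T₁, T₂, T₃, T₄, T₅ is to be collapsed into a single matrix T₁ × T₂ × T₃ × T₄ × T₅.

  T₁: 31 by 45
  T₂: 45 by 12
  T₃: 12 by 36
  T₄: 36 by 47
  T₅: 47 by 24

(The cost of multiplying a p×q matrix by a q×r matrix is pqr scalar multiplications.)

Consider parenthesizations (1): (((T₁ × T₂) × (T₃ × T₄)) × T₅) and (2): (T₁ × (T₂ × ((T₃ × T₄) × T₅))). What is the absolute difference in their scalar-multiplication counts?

Order (1) = (((T₁ × T₂) × (T₃ × T₄)) × T₅): (T₁ × T₂): 31×45 by 45×12 → 31×12, cost 31·45·12 = 16740; (T₃ × T₄): 12×36 by 36×47 → 12×47, cost 12·36·47 = 20304; ((T₁ × T₂) × (T₃ × T₄)): 31×12 by 12×47 → 31×47, cost 31·12·47 = 17484; cumulative 54528; (((T₁ × T₂) × (T₃ × T₄)) × T₅): 31×47 by 47×24 → 31×24, cost 31·47·24 = 34968; cumulative 89496. Total 89496.
Order (2) = (T₁ × (T₂ × ((T₃ × T₄) × T₅))): (T₃ × T₄): 12×36 by 36×47 → 12×47, cost 12·36·47 = 20304; ((T₃ × T₄) × T₅): 12×47 by 47×24 → 12×24, cost 12·47·24 = 13536; cumulative 33840; (T₂ × ((T₃ × T₄) × T₅)): 45×12 by 12×24 → 45×24, cost 45·12·24 = 12960; cumulative 46800; (T₁ × (T₂ × ((T₃ × T₄) × T₅))): 31×45 by 45×24 → 31×24, cost 31·45·24 = 33480; cumulative 80280. Total 80280.
Difference: |89496 − 80280| = 9216.

9216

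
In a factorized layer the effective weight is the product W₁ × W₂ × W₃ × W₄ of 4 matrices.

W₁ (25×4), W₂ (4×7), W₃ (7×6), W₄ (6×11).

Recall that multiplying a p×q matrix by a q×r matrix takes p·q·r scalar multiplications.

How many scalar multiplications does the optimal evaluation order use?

1532

Adjacent pairs: W₁W₂ = 25·4·7 = 700; W₂W₃ = 4·7·6 = 168; W₃W₄ = 7·6·11 = 462.
Length 3: W₁..W₃: k=1: 0+168+25·4·6=768; k=2: 700+0+25·7·6=1750 → min 768 | W₂..W₄: k=2: 0+462+4·7·11=770; k=3: 168+0+4·6·11=432 → min 432.
Length 4: W₁..W₄: k=1: 0+432+25·4·11=1532; k=2: 700+462+25·7·11=3087; k=3: 768+0+25·6·11=2418 → min 1532.
Optimal order: (W₁ × ((W₂ × W₃) × W₄)) with cost 1532.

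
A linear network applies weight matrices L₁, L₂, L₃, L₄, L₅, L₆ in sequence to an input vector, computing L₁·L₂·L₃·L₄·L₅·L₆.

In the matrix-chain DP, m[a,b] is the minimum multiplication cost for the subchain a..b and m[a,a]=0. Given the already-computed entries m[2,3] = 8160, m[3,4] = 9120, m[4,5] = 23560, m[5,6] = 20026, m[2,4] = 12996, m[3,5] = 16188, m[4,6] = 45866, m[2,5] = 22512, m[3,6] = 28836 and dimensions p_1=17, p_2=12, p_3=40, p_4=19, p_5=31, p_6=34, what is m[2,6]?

35772

m[2,6] = min over k∈[2,5] of m[2,k]+m[k+1,6]+p_{1}·p_k·p_{6}.
k=2: 0 + 28836 + 17·12·34 = 35772; k=3: 8160 + 45866 + 17·40·34 = 77146; k=4: 12996 + 20026 + 17·19·34 = 44004; k=5: 22512 + 0 + 17·31·34 = 40430.
Minimum: 35772 at k=2.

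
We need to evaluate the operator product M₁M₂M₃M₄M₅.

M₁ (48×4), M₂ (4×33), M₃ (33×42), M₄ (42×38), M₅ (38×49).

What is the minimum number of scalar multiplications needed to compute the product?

Adjacent pairs: M₁M₂ = 48·4·33 = 6336; M₂M₃ = 4·33·42 = 5544; M₃M₄ = 33·42·38 = 52668; M₄M₅ = 42·38·49 = 78204.
Length 3: M₁..M₃: k=1: 0+5544+48·4·42=13608; k=2: 6336+0+48·33·42=72864 → min 13608 | M₂..M₄: k=2: 0+52668+4·33·38=57684; k=3: 5544+0+4·42·38=11928 → min 11928 | M₃..M₅: k=3: 0+78204+33·42·49=146118; k=4: 52668+0+33·38·49=114114 → min 114114.
Length 4: M₁..M₄: k=1: 0+11928+48·4·38=19224; k=2: 6336+52668+48·33·38=119196; k=3: 13608+0+48·42·38=90216 → min 19224 | M₂..M₅: k=2: 0+114114+4·33·49=120582; k=3: 5544+78204+4·42·49=91980; k=4: 11928+0+4·38·49=19376 → min 19376.
Length 5: M₁..M₅: k=1: 0+19376+48·4·49=28784; k=2: 6336+114114+48·33·49=198066; k=3: 13608+78204+48·42·49=190596; k=4: 19224+0+48·38·49=108600 → min 28784.
Optimal order: (M₁(((M₂M₃)M₄)M₅)) with cost 28784.

28784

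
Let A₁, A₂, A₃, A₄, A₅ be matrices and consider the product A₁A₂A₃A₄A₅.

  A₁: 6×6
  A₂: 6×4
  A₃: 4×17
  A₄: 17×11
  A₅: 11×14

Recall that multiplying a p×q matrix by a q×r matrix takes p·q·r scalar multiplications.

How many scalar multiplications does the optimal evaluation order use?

Adjacent pairs: A₁A₂ = 6·6·4 = 144; A₂A₃ = 6·4·17 = 408; A₃A₄ = 4·17·11 = 748; A₄A₅ = 17·11·14 = 2618.
Length 3: A₁..A₃: k=1: 0+408+6·6·17=1020; k=2: 144+0+6·4·17=552 → min 552 | A₂..A₄: k=2: 0+748+6·4·11=1012; k=3: 408+0+6·17·11=1530 → min 1012 | A₃..A₅: k=3: 0+2618+4·17·14=3570; k=4: 748+0+4·11·14=1364 → min 1364.
Length 4: A₁..A₄: k=1: 0+1012+6·6·11=1408; k=2: 144+748+6·4·11=1156; k=3: 552+0+6·17·11=1674 → min 1156 | A₂..A₅: k=2: 0+1364+6·4·14=1700; k=3: 408+2618+6·17·14=4454; k=4: 1012+0+6·11·14=1936 → min 1700.
Length 5: A₁..A₅: k=1: 0+1700+6·6·14=2204; k=2: 144+1364+6·4·14=1844; k=3: 552+2618+6·17·14=4598; k=4: 1156+0+6·11·14=2080 → min 1844.
Optimal order: ((A₁A₂)((A₃A₄)A₅)) with cost 1844.

1844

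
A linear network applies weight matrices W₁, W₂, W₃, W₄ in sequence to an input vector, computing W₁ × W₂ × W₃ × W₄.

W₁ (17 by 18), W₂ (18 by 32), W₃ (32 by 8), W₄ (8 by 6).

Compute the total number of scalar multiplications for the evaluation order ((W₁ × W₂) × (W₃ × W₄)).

14592

(W₁ × W₂): 17×18 by 18×32 → 17×32, cost 17·18·32 = 9792
(W₃ × W₄): 32×8 by 8×6 → 32×6, cost 32·8·6 = 1536
((W₁ × W₂) × (W₃ × W₄)): 17×32 by 32×6 → 17×6, cost 17·32·6 = 3264; cumulative 14592
Total: 14592 scalar multiplications.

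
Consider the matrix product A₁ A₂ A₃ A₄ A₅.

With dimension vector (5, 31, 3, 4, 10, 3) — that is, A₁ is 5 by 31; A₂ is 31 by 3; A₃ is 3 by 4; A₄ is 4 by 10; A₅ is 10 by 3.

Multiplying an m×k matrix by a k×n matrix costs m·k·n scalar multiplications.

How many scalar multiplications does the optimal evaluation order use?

666

Adjacent pairs: A₁A₂ = 5·31·3 = 465; A₂A₃ = 31·3·4 = 372; A₃A₄ = 3·4·10 = 120; A₄A₅ = 4·10·3 = 120.
Length 3: A₁..A₃: k=1: 0+372+5·31·4=992; k=2: 465+0+5·3·4=525 → min 525 | A₂..A₄: k=2: 0+120+31·3·10=1050; k=3: 372+0+31·4·10=1612 → min 1050 | A₃..A₅: k=3: 0+120+3·4·3=156; k=4: 120+0+3·10·3=210 → min 156.
Length 4: A₁..A₄: k=1: 0+1050+5·31·10=2600; k=2: 465+120+5·3·10=735; k=3: 525+0+5·4·10=725 → min 725 | A₂..A₅: k=2: 0+156+31·3·3=435; k=3: 372+120+31·4·3=864; k=4: 1050+0+31·10·3=1980 → min 435.
Length 5: A₁..A₅: k=1: 0+435+5·31·3=900; k=2: 465+156+5·3·3=666; k=3: 525+120+5·4·3=705; k=4: 725+0+5·10·3=875 → min 666.
Optimal order: ((A₁ A₂) (A₃ (A₄ A₅))) with cost 666.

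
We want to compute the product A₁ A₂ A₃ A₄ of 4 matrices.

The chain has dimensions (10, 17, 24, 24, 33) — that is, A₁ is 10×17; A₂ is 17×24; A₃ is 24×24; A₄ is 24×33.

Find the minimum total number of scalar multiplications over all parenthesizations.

Adjacent pairs: A₁A₂ = 10·17·24 = 4080; A₂A₃ = 17·24·24 = 9792; A₃A₄ = 24·24·33 = 19008.
Length 3: A₁..A₃: k=1: 0+9792+10·17·24=13872; k=2: 4080+0+10·24·24=9840 → min 9840 | A₂..A₄: k=2: 0+19008+17·24·33=32472; k=3: 9792+0+17·24·33=23256 → min 23256.
Length 4: A₁..A₄: k=1: 0+23256+10·17·33=28866; k=2: 4080+19008+10·24·33=31008; k=3: 9840+0+10·24·33=17760 → min 17760.
Optimal order: (((A₁ A₂) A₃) A₄) with cost 17760.

17760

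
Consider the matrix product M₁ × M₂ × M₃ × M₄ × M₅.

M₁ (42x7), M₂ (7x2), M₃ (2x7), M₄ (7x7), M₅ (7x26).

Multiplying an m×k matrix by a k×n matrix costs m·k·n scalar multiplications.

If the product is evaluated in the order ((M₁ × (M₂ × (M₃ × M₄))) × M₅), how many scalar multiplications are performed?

9898

(M₃ × M₄): 2×7 by 7×7 → 2×7, cost 2·7·7 = 98
(M₂ × (M₃ × M₄)): 7×2 by 2×7 → 7×7, cost 7·2·7 = 98; cumulative 196
(M₁ × (M₂ × (M₃ × M₄))): 42×7 by 7×7 → 42×7, cost 42·7·7 = 2058; cumulative 2254
((M₁ × (M₂ × (M₃ × M₄))) × M₅): 42×7 by 7×26 → 42×26, cost 42·7·26 = 7644; cumulative 9898
Total: 9898 scalar multiplications.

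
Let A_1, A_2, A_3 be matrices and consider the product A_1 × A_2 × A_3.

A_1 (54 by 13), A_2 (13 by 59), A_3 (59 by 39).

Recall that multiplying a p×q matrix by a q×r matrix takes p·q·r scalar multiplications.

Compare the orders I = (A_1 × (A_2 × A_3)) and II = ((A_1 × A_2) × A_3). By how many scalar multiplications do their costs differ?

Order I = (A_1 × (A_2 × A_3)): (A_2 × A_3): 13×59 by 59×39 → 13×39, cost 13·59·39 = 29913; (A_1 × (A_2 × A_3)): 54×13 by 13×39 → 54×39, cost 54·13·39 = 27378; cumulative 57291. Total 57291.
Order II = ((A_1 × A_2) × A_3): (A_1 × A_2): 54×13 by 13×59 → 54×59, cost 54·13·59 = 41418; ((A_1 × A_2) × A_3): 54×59 by 59×39 → 54×39, cost 54·59·39 = 124254; cumulative 165672. Total 165672.
Difference: |57291 − 165672| = 108381.

108381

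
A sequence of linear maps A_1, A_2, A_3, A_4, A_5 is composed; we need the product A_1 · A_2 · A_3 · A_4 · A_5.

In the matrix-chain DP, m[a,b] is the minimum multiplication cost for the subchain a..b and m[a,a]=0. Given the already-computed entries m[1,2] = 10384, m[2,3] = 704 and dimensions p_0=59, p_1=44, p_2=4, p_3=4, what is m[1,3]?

m[1,3] = min over k∈[1,2] of m[1,k]+m[k+1,3]+p_{0}·p_k·p_{3}.
k=1: 0 + 704 + 59·44·4 = 11088; k=2: 10384 + 0 + 59·4·4 = 11328.
Minimum: 11088 at k=1.

11088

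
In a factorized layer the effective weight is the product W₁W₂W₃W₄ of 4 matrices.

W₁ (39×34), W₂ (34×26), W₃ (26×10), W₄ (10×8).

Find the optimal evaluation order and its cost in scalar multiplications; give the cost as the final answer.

Adjacent pairs: W₁W₂ = 39·34·26 = 34476; W₂W₃ = 34·26·10 = 8840; W₃W₄ = 26·10·8 = 2080.
Length 3: W₁..W₃: k=1: 0+8840+39·34·10=22100; k=2: 34476+0+39·26·10=44616 → min 22100 | W₂..W₄: k=2: 0+2080+34·26·8=9152; k=3: 8840+0+34·10·8=11560 → min 9152.
Length 4: W₁..W₄: k=1: 0+9152+39·34·8=19760; k=2: 34476+2080+39·26·8=44668; k=3: 22100+0+39·10·8=25220 → min 19760.
Optimal parenthesization: (W₁(W₂(W₃W₄))) with cost 19760.

19760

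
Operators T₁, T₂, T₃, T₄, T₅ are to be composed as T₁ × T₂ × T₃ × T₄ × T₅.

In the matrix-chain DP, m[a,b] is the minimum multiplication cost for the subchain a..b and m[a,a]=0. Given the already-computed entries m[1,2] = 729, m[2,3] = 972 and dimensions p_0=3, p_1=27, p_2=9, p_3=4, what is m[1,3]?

m[1,3] = min over k∈[1,2] of m[1,k]+m[k+1,3]+p_{0}·p_k·p_{3}.
k=1: 0 + 972 + 3·27·4 = 1296; k=2: 729 + 0 + 3·9·4 = 837.
Minimum: 837 at k=2.

837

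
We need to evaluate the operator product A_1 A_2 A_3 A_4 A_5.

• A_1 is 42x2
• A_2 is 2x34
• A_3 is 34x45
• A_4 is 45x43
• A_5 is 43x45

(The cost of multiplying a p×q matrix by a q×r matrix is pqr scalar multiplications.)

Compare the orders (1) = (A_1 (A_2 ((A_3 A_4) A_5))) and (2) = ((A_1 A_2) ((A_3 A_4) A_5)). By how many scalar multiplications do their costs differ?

60276

Order (1) = (A_1 (A_2 ((A_3 A_4) A_5))): (A_3 A_4): 34×45 by 45×43 → 34×43, cost 34·45·43 = 65790; ((A_3 A_4) A_5): 34×43 by 43×45 → 34×45, cost 34·43·45 = 65790; cumulative 131580; (A_2 ((A_3 A_4) A_5)): 2×34 by 34×45 → 2×45, cost 2·34·45 = 3060; cumulative 134640; (A_1 (A_2 ((A_3 A_4) A_5))): 42×2 by 2×45 → 42×45, cost 42·2·45 = 3780; cumulative 138420. Total 138420.
Order (2) = ((A_1 A_2) ((A_3 A_4) A_5)): (A_1 A_2): 42×2 by 2×34 → 42×34, cost 42·2·34 = 2856; (A_3 A_4): 34×45 by 45×43 → 34×43, cost 34·45·43 = 65790; ((A_3 A_4) A_5): 34×43 by 43×45 → 34×45, cost 34·43·45 = 65790; cumulative 131580; ((A_1 A_2) ((A_3 A_4) A_5)): 42×34 by 34×45 → 42×45, cost 42·34·45 = 64260; cumulative 198696. Total 198696.
Difference: |138420 − 198696| = 60276.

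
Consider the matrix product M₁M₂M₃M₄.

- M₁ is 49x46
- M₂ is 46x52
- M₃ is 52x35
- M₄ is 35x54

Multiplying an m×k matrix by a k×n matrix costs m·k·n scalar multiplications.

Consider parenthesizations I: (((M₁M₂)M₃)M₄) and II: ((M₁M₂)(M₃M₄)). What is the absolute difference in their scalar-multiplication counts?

54082

Order I = (((M₁M₂)M₃)M₄): (M₁M₂): 49×46 by 46×52 → 49×52, cost 49·46·52 = 117208; ((M₁M₂)M₃): 49×52 by 52×35 → 49×35, cost 49·52·35 = 89180; cumulative 206388; (((M₁M₂)M₃)M₄): 49×35 by 35×54 → 49×54, cost 49·35·54 = 92610; cumulative 298998. Total 298998.
Order II = ((M₁M₂)(M₃M₄)): (M₁M₂): 49×46 by 46×52 → 49×52, cost 49·46·52 = 117208; (M₃M₄): 52×35 by 35×54 → 52×54, cost 52·35·54 = 98280; ((M₁M₂)(M₃M₄)): 49×52 by 52×54 → 49×54, cost 49·52·54 = 137592; cumulative 353080. Total 353080.
Difference: |298998 − 353080| = 54082.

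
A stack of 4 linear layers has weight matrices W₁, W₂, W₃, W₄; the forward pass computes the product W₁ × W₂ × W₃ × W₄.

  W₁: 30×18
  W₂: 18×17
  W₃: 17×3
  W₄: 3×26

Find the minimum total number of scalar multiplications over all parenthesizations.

4878

Adjacent pairs: W₁W₂ = 30·18·17 = 9180; W₂W₃ = 18·17·3 = 918; W₃W₄ = 17·3·26 = 1326.
Length 3: W₁..W₃: k=1: 0+918+30·18·3=2538; k=2: 9180+0+30·17·3=10710 → min 2538 | W₂..W₄: k=2: 0+1326+18·17·26=9282; k=3: 918+0+18·3·26=2322 → min 2322.
Length 4: W₁..W₄: k=1: 0+2322+30·18·26=16362; k=2: 9180+1326+30·17·26=23766; k=3: 2538+0+30·3·26=4878 → min 4878.
Optimal order: ((W₁ × (W₂ × W₃)) × W₄) with cost 4878.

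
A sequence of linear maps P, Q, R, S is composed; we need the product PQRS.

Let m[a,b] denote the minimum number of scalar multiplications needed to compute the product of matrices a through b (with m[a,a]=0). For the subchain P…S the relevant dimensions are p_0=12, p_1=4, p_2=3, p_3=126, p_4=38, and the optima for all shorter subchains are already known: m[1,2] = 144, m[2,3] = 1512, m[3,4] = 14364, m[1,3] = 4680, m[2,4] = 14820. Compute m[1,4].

15876

m[1,4] = min over k∈[1,3] of m[1,k]+m[k+1,4]+p_{0}·p_k·p_{4}.
k=1: 0 + 14820 + 12·4·38 = 16644; k=2: 144 + 14364 + 12·3·38 = 15876; k=3: 4680 + 0 + 12·126·38 = 62136.
Minimum: 15876 at k=2.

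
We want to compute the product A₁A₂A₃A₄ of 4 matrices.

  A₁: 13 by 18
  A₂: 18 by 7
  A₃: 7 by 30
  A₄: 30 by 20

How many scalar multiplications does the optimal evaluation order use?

7658

Adjacent pairs: A₁A₂ = 13·18·7 = 1638; A₂A₃ = 18·7·30 = 3780; A₃A₄ = 7·30·20 = 4200.
Length 3: A₁..A₃: k=1: 0+3780+13·18·30=10800; k=2: 1638+0+13·7·30=4368 → min 4368 | A₂..A₄: k=2: 0+4200+18·7·20=6720; k=3: 3780+0+18·30·20=14580 → min 6720.
Length 4: A₁..A₄: k=1: 0+6720+13·18·20=11400; k=2: 1638+4200+13·7·20=7658; k=3: 4368+0+13·30·20=12168 → min 7658.
Optimal order: ((A₁A₂)(A₃A₄)) with cost 7658.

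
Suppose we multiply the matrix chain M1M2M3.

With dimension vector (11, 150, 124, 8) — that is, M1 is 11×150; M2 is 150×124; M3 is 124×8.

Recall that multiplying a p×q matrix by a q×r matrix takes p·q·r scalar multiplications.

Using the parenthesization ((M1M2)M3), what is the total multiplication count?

215512

(M1M2): 11×150 by 150×124 → 11×124, cost 11·150·124 = 204600
((M1M2)M3): 11×124 by 124×8 → 11×8, cost 11·124·8 = 10912; cumulative 215512
Total: 215512 scalar multiplications.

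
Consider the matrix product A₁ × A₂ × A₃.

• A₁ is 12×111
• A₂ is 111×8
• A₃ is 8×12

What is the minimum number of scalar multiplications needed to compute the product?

11808

Order (A₁ × (A₂ × A₃)): (A₂ × A₃): 111×8 by 8×12 → 111×12, cost 111·8·12 = 10656; (A₁ × (A₂ × A₃)): 12×111 by 111×12 → 12×12, cost 12·111·12 = 15984; cumulative 26640. Total 26640.
Order ((A₁ × A₂) × A₃): (A₁ × A₂): 12×111 by 111×8 → 12×8, cost 12·111·8 = 10656; ((A₁ × A₂) × A₃): 12×8 by 8×12 → 12×12, cost 12·8·12 = 1152; cumulative 11808. Total 11808.
Minimum: 11808.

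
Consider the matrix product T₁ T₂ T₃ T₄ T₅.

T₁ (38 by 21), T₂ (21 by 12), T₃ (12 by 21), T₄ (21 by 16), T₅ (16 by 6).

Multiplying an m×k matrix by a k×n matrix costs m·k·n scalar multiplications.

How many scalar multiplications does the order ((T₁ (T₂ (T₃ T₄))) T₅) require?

24480

(T₃ T₄): 12×21 by 21×16 → 12×16, cost 12·21·16 = 4032
(T₂ (T₃ T₄)): 21×12 by 12×16 → 21×16, cost 21·12·16 = 4032; cumulative 8064
(T₁ (T₂ (T₃ T₄))): 38×21 by 21×16 → 38×16, cost 38·21·16 = 12768; cumulative 20832
((T₁ (T₂ (T₃ T₄))) T₅): 38×16 by 16×6 → 38×6, cost 38·16·6 = 3648; cumulative 24480
Total: 24480 scalar multiplications.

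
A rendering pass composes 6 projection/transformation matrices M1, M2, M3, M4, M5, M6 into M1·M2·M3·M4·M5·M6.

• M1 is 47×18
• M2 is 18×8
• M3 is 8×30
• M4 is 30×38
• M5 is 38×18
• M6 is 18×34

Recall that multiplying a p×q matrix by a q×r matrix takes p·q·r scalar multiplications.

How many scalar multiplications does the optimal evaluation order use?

39040

Adjacent pairs: M1M2 = 47·18·8 = 6768; M2M3 = 18·8·30 = 4320; M3M4 = 8·30·38 = 9120; M4M5 = 30·38·18 = 20520; M5M6 = 38·18·34 = 23256.
Length 3: M1..M3: k=1: 0+4320+47·18·30=29700; k=2: 6768+0+47·8·30=18048 → min 18048 | M2..M4: k=2: 0+9120+18·8·38=14592; k=3: 4320+0+18·30·38=24840 → min 14592 | M3..M5: k=3: 0+20520+8·30·18=24840; k=4: 9120+0+8·38·18=14592 → min 14592 | M4..M6: k=4: 0+23256+30·38·34=62016; k=5: 20520+0+30·18·34=38880 → min 38880.
Length 4: M1..M4: k=1: 0+14592+47·18·38=46740; k=2: 6768+9120+47·8·38=30176; k=3: 18048+0+47·30·38=71628 → min 30176 | M2..M5: k=2: 0+14592+18·8·18=17184; k=3: 4320+20520+18·30·18=34560; k=4: 14592+0+18·38·18=26904 → min 17184 | M3..M6: k=3: 0+38880+8·30·34=47040; k=4: 9120+23256+8·38·34=42712; k=5: 14592+0+8·18·34=19488 → min 19488.
Length 5: M1..M5: k=1: 0+17184+47·18·18=32412; k=2: 6768+14592+47·8·18=28128; k=3: 18048+20520+47·30·18=63948; k=4: 30176+0+47·38·18=62324 → min 28128 | M2..M6: k=2: 0+19488+18·8·34=24384; k=3: 4320+38880+18·30·34=61560; k=4: 14592+23256+18·38·34=61104; k=5: 17184+0+18·18·34=28200 → min 24384.
Length 6: M1..M6: k=1: 0+24384+47·18·34=53148; k=2: 6768+19488+47·8·34=39040; k=3: 18048+38880+47·30·34=104868; k=4: 30176+23256+47·38·34=114156; k=5: 28128+0+47·18·34=56892 → min 39040.
Optimal order: ((M1·M2)·(((M3·M4)·M5)·M6)) with cost 39040.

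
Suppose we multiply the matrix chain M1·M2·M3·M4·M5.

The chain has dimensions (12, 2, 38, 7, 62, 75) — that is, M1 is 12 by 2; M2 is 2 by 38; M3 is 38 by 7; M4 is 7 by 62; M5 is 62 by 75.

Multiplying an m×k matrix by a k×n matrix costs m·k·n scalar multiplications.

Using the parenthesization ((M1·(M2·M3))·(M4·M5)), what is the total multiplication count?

39550

(M2·M3): 2×38 by 38×7 → 2×7, cost 2·38·7 = 532
(M1·(M2·M3)): 12×2 by 2×7 → 12×7, cost 12·2·7 = 168; cumulative 700
(M4·M5): 7×62 by 62×75 → 7×75, cost 7·62·75 = 32550
((M1·(M2·M3))·(M4·M5)): 12×7 by 7×75 → 12×75, cost 12·7·75 = 6300; cumulative 39550
Total: 39550 scalar multiplications.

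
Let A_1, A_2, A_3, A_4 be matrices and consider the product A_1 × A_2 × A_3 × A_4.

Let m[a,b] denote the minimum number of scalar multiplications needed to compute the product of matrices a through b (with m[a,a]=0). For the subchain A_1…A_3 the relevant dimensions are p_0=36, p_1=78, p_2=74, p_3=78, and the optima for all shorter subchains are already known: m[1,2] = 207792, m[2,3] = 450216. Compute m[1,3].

m[1,3] = min over k∈[1,2] of m[1,k]+m[k+1,3]+p_{0}·p_k·p_{3}.
k=1: 0 + 450216 + 36·78·78 = 669240; k=2: 207792 + 0 + 36·74·78 = 415584.
Minimum: 415584 at k=2.

415584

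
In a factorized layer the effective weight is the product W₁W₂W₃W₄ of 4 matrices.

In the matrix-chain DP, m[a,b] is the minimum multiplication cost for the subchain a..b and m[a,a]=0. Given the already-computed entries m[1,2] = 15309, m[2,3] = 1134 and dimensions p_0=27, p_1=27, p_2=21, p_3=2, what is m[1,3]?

m[1,3] = min over k∈[1,2] of m[1,k]+m[k+1,3]+p_{0}·p_k·p_{3}.
k=1: 0 + 1134 + 27·27·2 = 2592; k=2: 15309 + 0 + 27·21·2 = 16443.
Minimum: 2592 at k=1.

2592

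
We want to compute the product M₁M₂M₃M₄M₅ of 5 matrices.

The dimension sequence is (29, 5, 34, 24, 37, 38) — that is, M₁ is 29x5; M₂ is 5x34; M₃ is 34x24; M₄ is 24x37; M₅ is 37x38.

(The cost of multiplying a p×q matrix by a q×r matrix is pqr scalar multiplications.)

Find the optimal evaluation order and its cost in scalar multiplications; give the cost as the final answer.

21060

Adjacent pairs: M₁M₂ = 29·5·34 = 4930; M₂M₃ = 5·34·24 = 4080; M₃M₄ = 34·24·37 = 30192; M₄M₅ = 24·37·38 = 33744.
Length 3: M₁..M₃: k=1: 0+4080+29·5·24=7560; k=2: 4930+0+29·34·24=28594 → min 7560 | M₂..M₄: k=2: 0+30192+5·34·37=36482; k=3: 4080+0+5·24·37=8520 → min 8520 | M₃..M₅: k=3: 0+33744+34·24·38=64752; k=4: 30192+0+34·37·38=77996 → min 64752.
Length 4: M₁..M₄: k=1: 0+8520+29·5·37=13885; k=2: 4930+30192+29·34·37=71604; k=3: 7560+0+29·24·37=33312 → min 13885 | M₂..M₅: k=2: 0+64752+5·34·38=71212; k=3: 4080+33744+5·24·38=42384; k=4: 8520+0+5·37·38=15550 → min 15550.
Length 5: M₁..M₅: k=1: 0+15550+29·5·38=21060; k=2: 4930+64752+29·34·38=107150; k=3: 7560+33744+29·24·38=67752; k=4: 13885+0+29·37·38=54659 → min 21060.
Optimal parenthesization: (M₁(((M₂M₃)M₄)M₅)) with cost 21060.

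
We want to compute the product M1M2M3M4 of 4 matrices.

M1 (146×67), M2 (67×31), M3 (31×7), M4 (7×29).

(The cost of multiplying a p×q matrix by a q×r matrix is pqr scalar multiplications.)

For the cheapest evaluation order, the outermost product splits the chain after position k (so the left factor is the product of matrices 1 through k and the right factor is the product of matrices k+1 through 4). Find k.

Adjacent pairs: M1M2 = 146·67·31 = 303242; M2M3 = 67·31·7 = 14539; M3M4 = 31·7·29 = 6293.
Length 3: M1..M3: k=1: 0+14539+146·67·7=83013; k=2: 303242+0+146·31·7=334924 → min 83013 | M2..M4: k=2: 0+6293+67·31·29=66526; k=3: 14539+0+67·7·29=28140 → min 28140.
Top-level splits: k=1: (M1..M1)·(M2..M4) → 0+28140+146·67·29 = 311818; k=2: (M1..M2)·(M3..M4) → 303242+6293+146·31·29 = 440789; k=3: (M1..M3)·(M4..M4) → 83013+0+146·7·29 = 112651.
Best split is after M3, i.e. k = 3.

3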